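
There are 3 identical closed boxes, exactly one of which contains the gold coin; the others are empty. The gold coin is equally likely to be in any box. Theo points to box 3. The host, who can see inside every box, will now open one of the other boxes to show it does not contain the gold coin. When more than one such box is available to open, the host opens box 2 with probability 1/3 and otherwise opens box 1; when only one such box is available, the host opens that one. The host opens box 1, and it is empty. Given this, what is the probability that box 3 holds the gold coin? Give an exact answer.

2/5

Apply Bayes' rule, conditioning on where the gold coin actually is.
If it is in box 1 (prior 1/3): the host opened box 1, so this case is ruled out; weight (1/3)·0 = 0.
If it is in box 2 (prior 1/3): only box 1 is available, probability 1; weight (1/3)·1 = 1/3.
If it is in box 3 (prior 1/3): box 2 is available but not opened, probability 2/3; weight (1/3)·(2/3) = 2/9.
The weights sum to 5/9.
So P(the gold coin in box 3 | the host opened box 1) = (2/9) / (5/9) = 2/5.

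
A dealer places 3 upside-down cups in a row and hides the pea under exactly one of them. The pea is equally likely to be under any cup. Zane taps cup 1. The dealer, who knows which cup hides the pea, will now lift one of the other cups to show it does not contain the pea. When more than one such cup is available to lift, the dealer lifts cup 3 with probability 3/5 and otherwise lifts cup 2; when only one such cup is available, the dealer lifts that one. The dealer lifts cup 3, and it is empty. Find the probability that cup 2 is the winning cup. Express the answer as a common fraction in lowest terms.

Consider each possible location of the pea in turn.
If it is under cup 1 (prior 1/3): cup 3 is available, opened with probability 3/5; weight (1/3)·(3/5) = 1/5.
If it is under cup 2 (prior 1/3): only cup 3 is available, probability 1; weight (1/3)·1 = 1/3.
If it is under cup 3 (prior 1/3): the dealer opened cup 3, so this case is ruled out; weight (1/3)·0 = 0.
The weights sum to 8/15.
So P(the pea under cup 2 | the dealer opened cup 3) = (1/3) / (8/15) = 5/8.

5/8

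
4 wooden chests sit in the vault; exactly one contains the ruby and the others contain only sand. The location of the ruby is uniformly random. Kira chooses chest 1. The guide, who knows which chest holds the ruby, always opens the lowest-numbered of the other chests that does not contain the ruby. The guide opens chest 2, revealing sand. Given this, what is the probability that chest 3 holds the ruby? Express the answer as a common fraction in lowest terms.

1/3

Apply Bayes' rule, conditioning on where the ruby actually is.
If it is in any of chests 1, 3, and 4 (prior 1/4 each): chest 2 is the lowest-numbered option available, probability 1; weight (1/4)·1 = 1/4 each.
If it is in chest 2 (prior 1/4): the guide opened chest 2, so this case is ruled out; weight (1/4)·0 = 0.
The weights sum to 3/4.
So P(the ruby in chest 3 | the guide opened chest 2) = (1/4) / (3/4) = 1/3.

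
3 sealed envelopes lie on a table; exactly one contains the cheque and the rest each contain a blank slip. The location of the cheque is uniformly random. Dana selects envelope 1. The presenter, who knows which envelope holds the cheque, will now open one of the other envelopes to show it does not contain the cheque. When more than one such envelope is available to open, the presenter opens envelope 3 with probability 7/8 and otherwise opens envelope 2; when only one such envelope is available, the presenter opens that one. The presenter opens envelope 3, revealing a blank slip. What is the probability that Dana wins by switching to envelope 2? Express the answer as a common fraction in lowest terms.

8/15

Condition on the true location of the cheque.
If it is in envelope 1 (prior 1/3): envelope 3 is available, opened with probability 7/8; weight (1/3)·(7/8) = 7/24.
If it is in envelope 2 (prior 1/3): only envelope 3 is available, probability 1; weight (1/3)·1 = 1/3.
If it is in envelope 3 (prior 1/3): the presenter opened envelope 3, so this case is ruled out; weight (1/3)·0 = 0.
The weights sum to 5/8.
So P(the cheque in envelope 2 | the presenter opened envelope 3) = (1/3) / (5/8) = 8/15.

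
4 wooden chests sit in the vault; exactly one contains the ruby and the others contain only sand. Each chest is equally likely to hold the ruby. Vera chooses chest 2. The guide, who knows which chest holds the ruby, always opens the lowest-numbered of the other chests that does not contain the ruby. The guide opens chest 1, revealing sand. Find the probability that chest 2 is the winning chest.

Condition on the true location of the ruby.
If it is in chest 1 (prior 1/4): the guide opened chest 1, so this case is ruled out; weight (1/4)·0 = 0.
If it is in any of chests 2, 3, and 4 (prior 1/4 each): chest 1 is the lowest-numbered option available, probability 1; weight (1/4)·1 = 1/4 each.
The weights sum to 3/4.
So P(the ruby in chest 2 | the guide opened chest 1) = (1/4) / (3/4) = 1/3.

1/3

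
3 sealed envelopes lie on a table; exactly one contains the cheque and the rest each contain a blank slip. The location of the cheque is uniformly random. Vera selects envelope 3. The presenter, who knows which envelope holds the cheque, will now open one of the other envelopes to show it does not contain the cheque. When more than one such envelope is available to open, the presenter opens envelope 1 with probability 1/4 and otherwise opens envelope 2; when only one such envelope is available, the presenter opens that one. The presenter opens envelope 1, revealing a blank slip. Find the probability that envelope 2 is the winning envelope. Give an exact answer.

4/5

Consider each possible location of the cheque in turn.
If it is in envelope 1 (prior 1/3): the presenter opened envelope 1, so this case is ruled out; weight (1/3)·0 = 0.
If it is in envelope 2 (prior 1/3): only envelope 1 is available, probability 1; weight (1/3)·1 = 1/3.
If it is in envelope 3 (prior 1/3): envelope 1 is available, opened with probability 1/4; weight (1/3)·(1/4) = 1/12.
The weights sum to 5/12.
So P(the cheque in envelope 2 | the presenter opened envelope 1) = (1/3) / (5/12) = 4/5.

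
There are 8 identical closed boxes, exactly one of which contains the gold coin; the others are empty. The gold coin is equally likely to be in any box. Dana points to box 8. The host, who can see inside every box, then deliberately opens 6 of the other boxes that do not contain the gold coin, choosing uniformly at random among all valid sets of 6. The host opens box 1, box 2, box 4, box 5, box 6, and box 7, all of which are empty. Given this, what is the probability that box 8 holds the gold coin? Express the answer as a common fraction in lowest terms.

1/8

Consider each possible location of the gold coin in turn.
If it is in any of boxes 1, 2, 4, 5, 6, and 7 (prior 1/8 each): that box was opened and seen not to hold the prize — ruled out; weight (1/8)·0 = 0 each.
If it is in box 3 (prior 1/8): the host has no choice, probability 1; weight (1/8)·1 = 1/8.
If it is in box 8 (prior 1/8): the host has 7 equally likely choices, so probability 1/7; weight (1/8)·(1/7) = 1/56.
The weights sum to 1/7.
So P(the gold coin in box 8 | the host opened box 1, box 2, box 4, box 5, box 6, and box 7) = (1/56) / (1/7) = 1/8.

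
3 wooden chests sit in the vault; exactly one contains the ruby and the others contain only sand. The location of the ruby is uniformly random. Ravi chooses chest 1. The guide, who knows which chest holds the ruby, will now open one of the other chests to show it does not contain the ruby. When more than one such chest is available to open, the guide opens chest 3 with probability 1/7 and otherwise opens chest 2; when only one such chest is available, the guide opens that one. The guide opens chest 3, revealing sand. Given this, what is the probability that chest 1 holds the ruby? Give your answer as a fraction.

Consider each possible location of the ruby in turn.
If it is in chest 1 (prior 1/3): chest 3 is available, opened with probability 1/7; weight (1/3)·(1/7) = 1/21.
If it is in chest 2 (prior 1/3): only chest 3 is available, probability 1; weight (1/3)·1 = 1/3.
If it is in chest 3 (prior 1/3): the guide opened chest 3, so this case is ruled out; weight (1/3)·0 = 0.
The weights sum to 8/21.
So P(the ruby in chest 1 | the guide opened chest 3) = (1/21) / (8/21) = 1/8.

1/8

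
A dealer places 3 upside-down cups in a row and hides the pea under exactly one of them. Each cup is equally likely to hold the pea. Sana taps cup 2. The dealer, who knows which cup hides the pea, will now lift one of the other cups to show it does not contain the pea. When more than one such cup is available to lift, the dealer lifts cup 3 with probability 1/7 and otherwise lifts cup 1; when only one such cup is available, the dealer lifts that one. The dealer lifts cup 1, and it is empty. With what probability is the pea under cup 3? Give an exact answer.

7/13

Apply Bayes' rule, conditioning on where the pea actually is.
If it is under cup 1 (prior 1/3): the dealer opened cup 1, so this case is ruled out; weight (1/3)·0 = 0.
If it is under cup 2 (prior 1/3): cup 3 is available but not opened, probability 6/7; weight (1/3)·(6/7) = 2/7.
If it is under cup 3 (prior 1/3): only cup 1 is available, probability 1; weight (1/3)·1 = 1/3.
The weights sum to 13/21.
So P(the pea under cup 3 | the dealer opened cup 1) = (1/3) / (13/21) = 7/13.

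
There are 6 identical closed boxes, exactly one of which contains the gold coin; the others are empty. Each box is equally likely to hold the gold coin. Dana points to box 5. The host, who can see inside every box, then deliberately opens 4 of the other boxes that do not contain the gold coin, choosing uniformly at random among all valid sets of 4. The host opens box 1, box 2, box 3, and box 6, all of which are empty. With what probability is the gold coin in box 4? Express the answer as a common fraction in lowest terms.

5/6

Condition on the true location of the gold coin.
If it is in any of boxes 1, 2, 3, and 6 (prior 1/6 each): that box was opened and seen not to hold the prize — ruled out; weight (1/6)·0 = 0 each.
If it is in box 4 (prior 1/6): the host has no choice, probability 1; weight (1/6)·1 = 1/6.
If it is in box 5 (prior 1/6): the host has 5 equally likely choices, so probability 1/5; weight (1/6)·(1/5) = 1/30.
The weights sum to 1/5.
So P(the gold coin in box 4 | the host opened box 1, box 2, box 3, and box 6) = (1/6) / (1/5) = 5/6.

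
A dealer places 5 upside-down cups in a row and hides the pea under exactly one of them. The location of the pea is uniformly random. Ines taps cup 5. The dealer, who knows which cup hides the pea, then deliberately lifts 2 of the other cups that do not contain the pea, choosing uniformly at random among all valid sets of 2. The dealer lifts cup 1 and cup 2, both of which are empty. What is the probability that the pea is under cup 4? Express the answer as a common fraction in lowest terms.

2/5

Condition on the true location of the pea.
If it is under either of cups 1 and 2 (prior 1/5 each): that cup was opened and seen not to hold the prize — ruled out; weight (1/5)·0 = 0 each.
If it is under either of cups 3 and 4 (prior 1/5 each): the dealer has 3 equally likely choices, so probability 1/3; weight (1/5)·(1/3) = 1/15 each.
If it is under cup 5 (prior 1/5): the dealer has 6 equally likely choices, so probability 1/6; weight (1/5)·(1/6) = 1/30.
The weights sum to 1/6.
So P(the pea under cup 4 | the dealer opened cup 1 and cup 2) = (1/15) / (1/6) = 2/5.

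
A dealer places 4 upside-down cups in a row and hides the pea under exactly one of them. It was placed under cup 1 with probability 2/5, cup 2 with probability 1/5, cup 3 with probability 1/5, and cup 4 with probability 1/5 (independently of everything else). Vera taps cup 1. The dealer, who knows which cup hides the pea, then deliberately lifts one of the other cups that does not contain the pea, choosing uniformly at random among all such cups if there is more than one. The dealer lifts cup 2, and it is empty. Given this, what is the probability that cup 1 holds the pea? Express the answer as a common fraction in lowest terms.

Apply Bayes' rule, conditioning on where the pea actually is.
If it is under cup 1 (prior 2/5): the dealer has 3 equally likely choices, so probability 1/3; weight (2/5)·(1/3) = 2/15.
If it is under cup 2 (prior 1/5): the dealer opened cup 2, so this case is ruled out; weight (1/5)·0 = 0.
If it is under either of cups 3 and 4 (prior 1/5 each): the dealer has 2 equally likely choices, so probability 1/2; weight (1/5)·(1/2) = 1/10 each.
The weights sum to 1/3.
So P(the pea under cup 1 | the dealer opened cup 2) = (2/15) / (1/3) = 2/5.

2/5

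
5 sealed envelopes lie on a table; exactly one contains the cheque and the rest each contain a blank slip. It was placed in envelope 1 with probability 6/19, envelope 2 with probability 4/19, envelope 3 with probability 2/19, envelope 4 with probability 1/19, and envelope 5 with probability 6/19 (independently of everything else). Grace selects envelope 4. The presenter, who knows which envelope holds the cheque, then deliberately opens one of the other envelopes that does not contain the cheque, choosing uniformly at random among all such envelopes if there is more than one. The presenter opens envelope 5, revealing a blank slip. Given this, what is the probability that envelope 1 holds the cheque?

Apply Bayes' rule, conditioning on where the cheque actually is.
If it is in envelope 1 (prior 6/19): the presenter has 3 equally likely choices, so probability 1/3; weight (6/19)·(1/3) = 2/19.
If it is in envelope 2 (prior 4/19): the presenter has 3 equally likely choices, so probability 1/3; weight (4/19)·(1/3) = 4/57.
If it is in envelope 3 (prior 2/19): the presenter has 3 equally likely choices, so probability 1/3; weight (2/19)·(1/3) = 2/57.
If it is in envelope 4 (prior 1/19): the presenter has 4 equally likely choices, so probability 1/4; weight (1/19)·(1/4) = 1/76.
If it is in envelope 5 (prior 6/19): the presenter opened envelope 5, so this case is ruled out; weight (6/19)·0 = 0.
The weights sum to 17/76.
So P(the cheque in envelope 1 | the presenter opened envelope 5) = (2/19) / (17/76) = 8/17.

8/17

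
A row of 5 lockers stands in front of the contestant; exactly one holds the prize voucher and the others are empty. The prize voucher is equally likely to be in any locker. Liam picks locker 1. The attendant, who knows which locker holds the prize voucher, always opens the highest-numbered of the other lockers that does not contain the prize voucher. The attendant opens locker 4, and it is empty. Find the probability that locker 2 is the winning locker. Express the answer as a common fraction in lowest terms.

0

Consider each possible location of the prize voucher in turn.
If it is in any of lockers 1, 2, and 3 (prior 1/5 each): the attendant would have opened locker 5 instead, probability 0; weight (1/5)·0 = 0 each.
If it is in locker 4 (prior 1/5): the attendant opened locker 4, so this case is ruled out; weight (1/5)·0 = 0.
If it is in locker 5 (prior 1/5): locker 4 is the highest-numbered option available, probability 1; weight (1/5)·1 = 1/5.
The weights sum to 1/5.
So P(the prize voucher in locker 2 | the attendant opened locker 4) = 0 / (1/5) = 0.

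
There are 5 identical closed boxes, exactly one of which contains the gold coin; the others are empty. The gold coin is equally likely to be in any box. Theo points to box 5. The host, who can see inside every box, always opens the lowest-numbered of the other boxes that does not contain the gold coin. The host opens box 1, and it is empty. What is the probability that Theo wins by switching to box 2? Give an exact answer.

Condition on the true location of the gold coin.
If it is in box 1 (prior 1/5): the host opened box 1, so this case is ruled out; weight (1/5)·0 = 0.
If it is in any of boxes 2, 3, 4, and 5 (prior 1/5 each): box 1 is the lowest-numbered option available, probability 1; weight (1/5)·1 = 1/5 each.
The weights sum to 4/5.
So P(the gold coin in box 2 | the host opened box 1) = (1/5) / (4/5) = 1/4.

1/4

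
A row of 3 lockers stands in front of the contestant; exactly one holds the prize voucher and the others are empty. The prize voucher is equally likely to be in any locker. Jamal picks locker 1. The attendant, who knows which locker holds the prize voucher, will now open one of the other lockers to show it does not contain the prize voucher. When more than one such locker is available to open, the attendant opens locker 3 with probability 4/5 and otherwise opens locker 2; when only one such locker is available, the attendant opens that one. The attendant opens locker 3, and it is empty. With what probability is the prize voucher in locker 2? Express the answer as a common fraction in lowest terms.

Condition on the true location of the prize voucher.
If it is in locker 1 (prior 1/3): locker 3 is available, opened with probability 4/5; weight (1/3)·(4/5) = 4/15.
If it is in locker 2 (prior 1/3): only locker 3 is available, probability 1; weight (1/3)·1 = 1/3.
If it is in locker 3 (prior 1/3): the attendant opened locker 3, so this case is ruled out; weight (1/3)·0 = 0.
The weights sum to 3/5.
So P(the prize voucher in locker 2 | the attendant opened locker 3) = (1/3) / (3/5) = 5/9.

5/9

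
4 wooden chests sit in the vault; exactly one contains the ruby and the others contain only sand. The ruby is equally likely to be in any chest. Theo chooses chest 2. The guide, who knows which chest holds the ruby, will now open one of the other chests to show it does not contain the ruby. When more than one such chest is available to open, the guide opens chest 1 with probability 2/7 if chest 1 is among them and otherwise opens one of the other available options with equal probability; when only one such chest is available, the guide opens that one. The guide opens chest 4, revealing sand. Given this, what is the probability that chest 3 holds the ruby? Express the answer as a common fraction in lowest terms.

Apply Bayes' rule, conditioning on where the ruby actually is.
If it is in chest 1 (prior 1/4): chest 1 holds the prize so is unavailable; the guide chooses uniformly among the 2 others, probability 1/2; weight (1/4)·(1/2) = 1/8.
If it is in chest 2 (prior 1/4): chest 1 is available but not opened; chest 4 gets probability (1 − 2/7)/2 = 5/14; weight (1/4)·(5/14) = 5/56.
If it is in chest 3 (prior 1/4): chest 1 is available but not opened, probability 5/7; weight (1/4)·(5/7) = 5/28.
If it is in chest 4 (prior 1/4): the guide opened chest 4, so this case is ruled out; weight (1/4)·0 = 0.
The weights sum to 11/28.
So P(the ruby in chest 3 | the guide opened chest 4) = (5/28) / (11/28) = 5/11.

5/11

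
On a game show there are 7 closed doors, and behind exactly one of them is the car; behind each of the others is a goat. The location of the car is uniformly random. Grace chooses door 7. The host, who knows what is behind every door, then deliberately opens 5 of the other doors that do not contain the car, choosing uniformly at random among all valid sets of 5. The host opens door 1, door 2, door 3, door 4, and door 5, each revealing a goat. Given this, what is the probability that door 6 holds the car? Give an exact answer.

6/7

Apply Bayes' rule, conditioning on where the car actually is.
If it is behind any of doors 1, 2, 3, 4, and 5 (prior 1/7 each): that door was opened and seen not to hold the prize — ruled out; weight (1/7)·0 = 0 each.
If it is behind door 6 (prior 1/7): the host has no choice, probability 1; weight (1/7)·1 = 1/7.
If it is behind door 7 (prior 1/7): the host has 6 equally likely choices, so probability 1/6; weight (1/7)·(1/6) = 1/42.
The weights sum to 1/6.
So P(the car behind door 6 | the host opened door 1, door 2, door 3, door 4, and door 5) = (1/7) / (1/6) = 6/7.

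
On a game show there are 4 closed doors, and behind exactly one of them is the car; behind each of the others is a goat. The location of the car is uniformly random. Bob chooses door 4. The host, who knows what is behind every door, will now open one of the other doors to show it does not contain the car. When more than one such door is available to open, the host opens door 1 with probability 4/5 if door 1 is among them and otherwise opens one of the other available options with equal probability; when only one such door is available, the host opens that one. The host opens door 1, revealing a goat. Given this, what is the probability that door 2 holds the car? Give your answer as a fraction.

1/3

Apply Bayes' rule, conditioning on where the car actually is.
If it is behind door 1 (prior 1/4): the host opened door 1, so this case is ruled out; weight (1/4)·0 = 0.
If it is behind any of doors 2, 3, and 4 (prior 1/4 each): door 1 is available, opened with probability 4/5; weight (1/4)·(4/5) = 1/5 each.
The weights sum to 3/5.
So P(the car behind door 2 | the host opened door 1) = (1/5) / (3/5) = 1/3.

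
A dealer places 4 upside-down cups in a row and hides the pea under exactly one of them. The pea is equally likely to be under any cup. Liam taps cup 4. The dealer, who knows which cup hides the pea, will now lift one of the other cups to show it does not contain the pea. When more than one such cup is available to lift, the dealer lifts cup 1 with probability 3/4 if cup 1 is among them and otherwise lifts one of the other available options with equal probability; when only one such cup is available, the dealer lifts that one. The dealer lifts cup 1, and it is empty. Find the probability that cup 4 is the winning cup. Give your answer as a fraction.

1/3

Apply Bayes' rule, conditioning on where the pea actually is.
If it is under cup 1 (prior 1/4): the dealer opened cup 1, so this case is ruled out; weight (1/4)·0 = 0.
If it is under any of cups 2, 3, and 4 (prior 1/4 each): cup 1 is available, opened with probability 3/4; weight (1/4)·(3/4) = 3/16 each.
The weights sum to 9/16.
So P(the pea under cup 4 | the dealer opened cup 1) = (3/16) / (9/16) = 1/3.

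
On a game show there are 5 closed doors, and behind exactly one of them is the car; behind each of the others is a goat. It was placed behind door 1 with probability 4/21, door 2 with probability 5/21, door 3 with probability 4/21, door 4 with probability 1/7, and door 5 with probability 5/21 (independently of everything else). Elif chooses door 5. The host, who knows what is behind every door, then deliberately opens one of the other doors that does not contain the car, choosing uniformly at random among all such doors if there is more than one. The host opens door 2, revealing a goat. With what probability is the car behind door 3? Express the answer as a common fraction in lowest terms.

16/59

Apply Bayes' rule, conditioning on where the car actually is.
If it is behind either of doors 1 and 3 (prior 4/21 each): the host has 3 equally likely choices, so probability 1/3; weight (4/21)·(1/3) = 4/63 each.
If it is behind door 2 (prior 5/21): the host opened door 2, so this case is ruled out; weight (5/21)·0 = 0.
If it is behind door 4 (prior 1/7): the host has 3 equally likely choices, so probability 1/3; weight (1/7)·(1/3) = 1/21.
If it is behind door 5 (prior 5/21): the host has 4 equally likely choices, so probability 1/4; weight (5/21)·(1/4) = 5/84.
The weights sum to 59/252.
So P(the car behind door 3 | the host opened door 2) = (4/63) / (59/252) = 16/59.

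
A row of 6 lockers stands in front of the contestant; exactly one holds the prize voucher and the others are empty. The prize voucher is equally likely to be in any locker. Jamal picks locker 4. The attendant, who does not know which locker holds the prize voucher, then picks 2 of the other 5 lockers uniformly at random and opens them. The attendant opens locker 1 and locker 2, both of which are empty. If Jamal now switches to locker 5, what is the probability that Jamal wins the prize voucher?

Consider each possible location of the prize voucher in turn.
If it is in either of lockers 1 and 2 (prior 1/6 each): that locker was opened and seen not to hold the prize — ruled out; weight (1/6)·0 = 0 each.
If it is in any of lockers 3, 4, 5, and 6 (prior 1/6 each): the attendant picks exactly this set with probability 1/10 regardless, and none is the prize; weight (1/6)·(1/10) = 1/60 each.
The weights sum to 1/15.
So P(the prize voucher in locker 5 | the attendant opened locker 1 and locker 2) = (1/60) / (1/15) = 1/4.

1/4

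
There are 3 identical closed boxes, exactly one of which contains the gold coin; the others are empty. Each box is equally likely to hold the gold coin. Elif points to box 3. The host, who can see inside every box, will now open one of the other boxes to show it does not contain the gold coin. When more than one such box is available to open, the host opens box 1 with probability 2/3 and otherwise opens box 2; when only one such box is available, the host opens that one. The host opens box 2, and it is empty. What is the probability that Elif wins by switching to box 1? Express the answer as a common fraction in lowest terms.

3/4

Consider each possible location of the gold coin in turn.
If it is in box 1 (prior 1/3): only box 2 is available, probability 1; weight (1/3)·1 = 1/3.
If it is in box 2 (prior 1/3): the host opened box 2, so this case is ruled out; weight (1/3)·0 = 0.
If it is in box 3 (prior 1/3): box 1 is available but not opened, probability 1/3; weight (1/3)·(1/3) = 1/9.
The weights sum to 4/9.
So P(the gold coin in box 1 | the host opened box 2) = (1/3) / (4/9) = 3/4.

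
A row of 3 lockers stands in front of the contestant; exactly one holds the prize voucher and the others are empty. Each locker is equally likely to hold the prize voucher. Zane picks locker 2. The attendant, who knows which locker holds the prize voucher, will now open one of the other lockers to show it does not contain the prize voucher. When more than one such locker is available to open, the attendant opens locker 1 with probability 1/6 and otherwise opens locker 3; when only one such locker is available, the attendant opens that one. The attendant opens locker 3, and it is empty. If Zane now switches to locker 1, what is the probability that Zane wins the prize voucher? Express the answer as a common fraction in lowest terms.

Condition on the true location of the prize voucher.
If it is in locker 1 (prior 1/3): only locker 3 is available, probability 1; weight (1/3)·1 = 1/3.
If it is in locker 2 (prior 1/3): locker 1 is available but not opened, probability 5/6; weight (1/3)·(5/6) = 5/18.
If it is in locker 3 (prior 1/3): the attendant opened locker 3, so this case is ruled out; weight (1/3)·0 = 0.
The weights sum to 11/18.
So P(the prize voucher in locker 1 | the attendant opened locker 3) = (1/3) / (11/18) = 6/11.

6/11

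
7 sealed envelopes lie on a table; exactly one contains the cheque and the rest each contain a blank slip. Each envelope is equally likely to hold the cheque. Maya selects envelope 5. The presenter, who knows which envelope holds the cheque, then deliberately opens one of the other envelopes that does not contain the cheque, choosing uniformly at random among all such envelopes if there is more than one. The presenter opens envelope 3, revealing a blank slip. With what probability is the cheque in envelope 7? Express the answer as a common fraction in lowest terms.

6/35

Apply Bayes' rule, conditioning on where the cheque actually is.
If it is in any of envelopes 1, 2, 4, 6, and 7 (prior 1/7 each): the presenter has 5 equally likely choices, so probability 1/5; weight (1/7)·(1/5) = 1/35 each.
If it is in envelope 3 (prior 1/7): the presenter opened envelope 3, so this case is ruled out; weight (1/7)·0 = 0.
If it is in envelope 5 (prior 1/7): the presenter has 6 equally likely choices, so probability 1/6; weight (1/7)·(1/6) = 1/42.
The weights sum to 1/6.
So P(the cheque in envelope 7 | the presenter opened envelope 3) = (1/35) / (1/6) = 6/35.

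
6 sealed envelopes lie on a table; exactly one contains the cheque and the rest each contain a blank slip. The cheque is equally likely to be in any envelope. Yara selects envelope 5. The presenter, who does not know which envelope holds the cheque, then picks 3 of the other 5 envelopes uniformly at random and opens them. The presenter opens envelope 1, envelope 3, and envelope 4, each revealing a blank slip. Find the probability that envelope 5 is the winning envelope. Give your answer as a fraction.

1/3

Apply Bayes' rule, conditioning on where the cheque actually is.
If it is in any of envelopes 1, 3, and 4 (prior 1/6 each): that envelope was opened and seen not to hold the prize — ruled out; weight (1/6)·0 = 0 each.
If it is in any of envelopes 2, 5, and 6 (prior 1/6 each): the presenter picks exactly this set with probability 1/10 regardless, and none is the prize; weight (1/6)·(1/10) = 1/60 each.
The weights sum to 1/20.
So P(the cheque in envelope 5 | the presenter opened envelope 1, envelope 3, and envelope 4) = (1/60) / (1/20) = 1/3.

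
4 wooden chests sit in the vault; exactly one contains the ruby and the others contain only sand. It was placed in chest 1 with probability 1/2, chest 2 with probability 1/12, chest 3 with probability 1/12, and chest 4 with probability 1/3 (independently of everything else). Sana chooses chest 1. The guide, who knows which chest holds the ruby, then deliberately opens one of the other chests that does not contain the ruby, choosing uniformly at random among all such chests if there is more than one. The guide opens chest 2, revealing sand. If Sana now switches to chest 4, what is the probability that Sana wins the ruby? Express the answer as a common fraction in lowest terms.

Consider each possible location of the ruby in turn.
If it is in chest 1 (prior 1/2): the guide has 3 equally likely choices, so probability 1/3; weight (1/2)·(1/3) = 1/6.
If it is in chest 2 (prior 1/12): the guide opened chest 2, so this case is ruled out; weight (1/12)·0 = 0.
If it is in chest 3 (prior 1/12): the guide has 2 equally likely choices, so probability 1/2; weight (1/12)·(1/2) = 1/24.
If it is in chest 4 (prior 1/3): the guide has 2 equally likely choices, so probability 1/2; weight (1/3)·(1/2) = 1/6.
The weights sum to 3/8.
So P(the ruby in chest 4 | the guide opened chest 2) = (1/6) / (3/8) = 4/9.

4/9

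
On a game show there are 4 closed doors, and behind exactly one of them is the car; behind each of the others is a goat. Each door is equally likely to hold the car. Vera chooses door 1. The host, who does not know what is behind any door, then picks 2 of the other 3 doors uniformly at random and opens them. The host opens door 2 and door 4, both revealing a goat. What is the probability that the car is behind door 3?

1/2

Apply Bayes' rule, conditioning on where the car actually is.
If it is behind either of doors 1 and 3 (prior 1/4 each): the host picks exactly this set with probability 1/3 regardless, and none is the prize; weight (1/4)·(1/3) = 1/12 each.
If it is behind either of doors 2 and 4 (prior 1/4 each): that door was opened and seen not to hold the prize — ruled out; weight (1/4)·0 = 0 each.
The weights sum to 1/6.
So P(the car behind door 3 | the host opened door 2 and door 4) = (1/12) / (1/6) = 1/2.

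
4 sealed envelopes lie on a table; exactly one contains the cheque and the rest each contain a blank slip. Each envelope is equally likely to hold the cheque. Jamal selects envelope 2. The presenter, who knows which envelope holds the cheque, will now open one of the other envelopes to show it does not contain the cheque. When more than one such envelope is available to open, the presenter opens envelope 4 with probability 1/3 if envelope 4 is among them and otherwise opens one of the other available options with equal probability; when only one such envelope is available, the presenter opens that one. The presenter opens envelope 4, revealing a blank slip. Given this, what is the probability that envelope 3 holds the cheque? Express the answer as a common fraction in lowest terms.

Apply Bayes' rule, conditioning on where the cheque actually is.
If it is in any of envelopes 1, 2, and 3 (prior 1/4 each): envelope 4 is available, opened with probability 1/3; weight (1/4)·(1/3) = 1/12 each.
If it is in envelope 4 (prior 1/4): the presenter opened envelope 4, so this case is ruled out; weight (1/4)·0 = 0.
The weights sum to 1/4.
So P(the cheque in envelope 3 | the presenter opened envelope 4) = (1/12) / (1/4) = 1/3.

1/3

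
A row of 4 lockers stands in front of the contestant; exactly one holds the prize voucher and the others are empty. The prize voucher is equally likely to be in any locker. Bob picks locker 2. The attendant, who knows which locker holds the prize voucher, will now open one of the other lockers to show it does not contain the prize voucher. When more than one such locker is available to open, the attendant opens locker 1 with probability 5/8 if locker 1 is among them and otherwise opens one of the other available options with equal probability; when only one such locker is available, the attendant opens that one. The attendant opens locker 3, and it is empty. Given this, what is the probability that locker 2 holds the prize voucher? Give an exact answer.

Condition on the true location of the prize voucher.
If it is in locker 1 (prior 1/4): locker 1 holds the prize so is unavailable; the attendant chooses uniformly among the 2 others, probability 1/2; weight (1/4)·(1/2) = 1/8.
If it is in locker 2 (prior 1/4): locker 1 is available but not opened; locker 3 gets probability (1 − 5/8)/2 = 3/16; weight (1/4)·(3/16) = 3/64.
If it is in locker 3 (prior 1/4): the attendant opened locker 3, so this case is ruled out; weight (1/4)·0 = 0.
If it is in locker 4 (prior 1/4): locker 1 is available but not opened, probability 3/8; weight (1/4)·(3/8) = 3/32.
The weights sum to 17/64.
So P(the prize voucher in locker 2 | the attendant opened locker 3) = (3/64) / (17/64) = 3/17.

3/17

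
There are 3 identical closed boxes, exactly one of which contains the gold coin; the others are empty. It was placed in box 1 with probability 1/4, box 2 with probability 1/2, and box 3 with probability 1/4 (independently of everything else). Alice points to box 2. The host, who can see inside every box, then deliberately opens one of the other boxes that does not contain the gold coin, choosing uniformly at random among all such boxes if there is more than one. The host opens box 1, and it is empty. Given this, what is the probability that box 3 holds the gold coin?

Condition on the true location of the gold coin.
If it is in box 1 (prior 1/4): the host opened box 1, so this case is ruled out; weight (1/4)·0 = 0.
If it is in box 2 (prior 1/2): the host has 2 equally likely choices, so probability 1/2; weight (1/2)·(1/2) = 1/4.
If it is in box 3 (prior 1/4): the host has no choice, probability 1; weight (1/4)·1 = 1/4.
The weights sum to 1/2.
So P(the gold coin in box 3 | the host opened box 1) = (1/4) / (1/2) = 1/2.

1/2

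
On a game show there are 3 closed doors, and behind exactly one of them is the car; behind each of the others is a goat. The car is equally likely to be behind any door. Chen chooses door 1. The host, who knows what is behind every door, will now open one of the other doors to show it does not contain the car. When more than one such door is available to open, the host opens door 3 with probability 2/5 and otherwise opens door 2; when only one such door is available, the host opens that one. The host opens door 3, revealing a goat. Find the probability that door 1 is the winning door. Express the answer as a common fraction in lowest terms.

Condition on the true location of the car.
If it is behind door 1 (prior 1/3): door 3 is available, opened with probability 2/5; weight (1/3)·(2/5) = 2/15.
If it is behind door 2 (prior 1/3): only door 3 is available, probability 1; weight (1/3)·1 = 1/3.
If it is behind door 3 (prior 1/3): the host opened door 3, so this case is ruled out; weight (1/3)·0 = 0.
The weights sum to 7/15.
So P(the car behind door 1 | the host opened door 3) = (2/15) / (7/15) = 2/7.

2/7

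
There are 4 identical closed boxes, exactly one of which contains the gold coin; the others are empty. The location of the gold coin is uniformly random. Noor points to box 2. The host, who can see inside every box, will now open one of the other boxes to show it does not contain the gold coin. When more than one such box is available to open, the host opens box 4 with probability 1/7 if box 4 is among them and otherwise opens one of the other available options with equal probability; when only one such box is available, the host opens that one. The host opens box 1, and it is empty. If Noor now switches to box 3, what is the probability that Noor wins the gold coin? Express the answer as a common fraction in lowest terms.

Consider each possible location of the gold coin in turn.
If it is in box 1 (prior 1/4): the host opened box 1, so this case is ruled out; weight (1/4)·0 = 0.
If it is in box 2 (prior 1/4): box 4 is available but not opened; box 1 gets probability (1 − 1/7)/2 = 3/7; weight (1/4)·(3/7) = 3/28.
If it is in box 3 (prior 1/4): box 4 is available but not opened, probability 6/7; weight (1/4)·(6/7) = 3/14.
If it is in box 4 (prior 1/4): box 4 holds the prize so is unavailable; the host chooses uniformly among the 2 others, probability 1/2; weight (1/4)·(1/2) = 1/8.
The weights sum to 25/56.
So P(the gold coin in box 3 | the host opened box 1) = (3/14) / (25/56) = 12/25.

12/25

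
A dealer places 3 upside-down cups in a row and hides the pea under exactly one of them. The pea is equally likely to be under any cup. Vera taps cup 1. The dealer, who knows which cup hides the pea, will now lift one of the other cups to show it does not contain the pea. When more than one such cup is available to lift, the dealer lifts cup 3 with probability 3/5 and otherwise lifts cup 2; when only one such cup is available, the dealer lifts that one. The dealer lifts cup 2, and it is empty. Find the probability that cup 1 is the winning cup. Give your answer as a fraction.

2/7

Consider each possible location of the pea in turn.
If it is under cup 1 (prior 1/3): cup 3 is available but not opened, probability 2/5; weight (1/3)·(2/5) = 2/15.
If it is under cup 2 (prior 1/3): the dealer opened cup 2, so this case is ruled out; weight (1/3)·0 = 0.
If it is under cup 3 (prior 1/3): only cup 2 is available, probability 1; weight (1/3)·1 = 1/3.
The weights sum to 7/15.
So P(the pea under cup 1 | the dealer opened cup 2) = (2/15) / (7/15) = 2/7.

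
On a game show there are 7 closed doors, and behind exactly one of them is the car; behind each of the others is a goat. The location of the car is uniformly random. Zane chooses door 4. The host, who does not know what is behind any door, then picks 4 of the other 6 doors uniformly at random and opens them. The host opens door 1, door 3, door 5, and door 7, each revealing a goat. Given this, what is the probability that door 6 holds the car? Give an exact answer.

1/3

Because the host chose which doors to open without knowing where the car is, the choice is independent of the prize location. Learning that none of the 4 opened doors holds the car simply rules out those 4 locations and leaves the remaining 3 doors still equally likely by symmetry.
So P(the car behind door 6) = 1/3.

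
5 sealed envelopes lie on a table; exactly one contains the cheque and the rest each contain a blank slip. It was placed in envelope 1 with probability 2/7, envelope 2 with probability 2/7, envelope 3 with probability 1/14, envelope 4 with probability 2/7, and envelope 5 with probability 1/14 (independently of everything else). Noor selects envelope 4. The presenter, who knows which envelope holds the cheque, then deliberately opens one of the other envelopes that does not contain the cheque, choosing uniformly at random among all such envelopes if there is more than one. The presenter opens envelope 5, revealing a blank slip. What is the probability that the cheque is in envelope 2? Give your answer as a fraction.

Condition on the true location of the cheque.
If it is in either of envelopes 1 and 2 (prior 2/7 each): the presenter has 3 equally likely choices, so probability 1/3; weight (2/7)·(1/3) = 2/21 each.
If it is in envelope 3 (prior 1/14): the presenter has 3 equally likely choices, so probability 1/3; weight (1/14)·(1/3) = 1/42.
If it is in envelope 4 (prior 2/7): the presenter has 4 equally likely choices, so probability 1/4; weight (2/7)·(1/4) = 1/14.
If it is in envelope 5 (prior 1/14): the presenter opened envelope 5, so this case is ruled out; weight (1/14)·0 = 0.
The weights sum to 2/7.
So P(the cheque in envelope 2 | the presenter opened envelope 5) = (2/21) / (2/7) = 1/3.

1/3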